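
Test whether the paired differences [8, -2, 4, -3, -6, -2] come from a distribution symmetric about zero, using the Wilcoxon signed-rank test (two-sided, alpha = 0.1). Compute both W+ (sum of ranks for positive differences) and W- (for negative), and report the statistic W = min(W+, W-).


Step 1: Drop any zero differences (none here) and take |d_i|.
|d| = [8, 2, 4, 3, 6, 2]
Step 2: Midrank |d_i| (ties get averaged ranks).
ranks: |8|->6, |2|->1.5, |4|->4, |3|->3, |6|->5, |2|->1.5
Step 3: Attach original signs; sum ranks with positive sign and with negative sign.
W+ = 6 + 4 = 10
W- = 1.5 + 3 + 5 + 1.5 = 11
(Check: W+ + W- = 21 should equal n(n+1)/2 = 21.)
Step 4: Test statistic W = min(W+, W-) = 10.
Step 5: Ties in |d|, so use the tie-corrected normal approximation.
        E[W] = n(n+1)/4 = 6*7/4 = 10.5.
        Tie groups: |d|=2 (t=2); sum(t^3 - t) = 6.
        Var[W] = n(n+1)(2n+1)/24 - sum(t^3-t)/48 = 546/24 - 6/48 = 22.625.
        z = (W - E[W]) / sqrt(Var[W]) = (10 - 10.5) / 4.7566 = -0.1051.
        Two-sided p = 2*Phi(z) = 0.916282.
Step 6: alpha = 0.1. fail to reject H0.

W+ = 10, W- = 11, W = min = 10, p = 0.916282, fail to reject H0.


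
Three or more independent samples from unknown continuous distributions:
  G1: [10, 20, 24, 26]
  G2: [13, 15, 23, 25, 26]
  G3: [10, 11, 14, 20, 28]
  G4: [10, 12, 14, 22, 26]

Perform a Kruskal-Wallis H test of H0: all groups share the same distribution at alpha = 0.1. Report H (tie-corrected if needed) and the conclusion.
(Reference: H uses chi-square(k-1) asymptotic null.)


Step 1: Combine all N = 19 observations and assign midranks.
sorted (value, group, rank): (10,G1,2), (10,G3,2), (10,G4,2), (11,G3,4), (12,G4,5), (13,G2,6), (14,G3,7.5), (14,G4,7.5), (15,G2,9), (20,G1,10.5), (20,G3,10.5), (22,G4,12), (23,G2,13), (24,G1,14), (25,G2,15), (26,G1,17), (26,G2,17), (26,G4,17), (28,G3,19)
Step 2: Sum ranks within each group.
R_1 = 43.5 (n_1 = 4)
R_2 = 60 (n_2 = 5)
R_3 = 43 (n_3 = 5)
R_4 = 43.5 (n_4 = 5)
Step 3: H = 12/(N(N+1)) * sum(R_i^2/n_i) - 3(N+1)
     = 12/(19*20) * (43.5^2/4 + 60^2/5 + 43^2/5 + 43.5^2/5) - 3*20
     = 0.031579 * 1941.31 - 60
     = 1.304605.
Step 4: Ties present; correction factor C = 1 - 60/(19^3 - 19) = 0.991228. Corrected H = 1.304605 / 0.991228 = 1.316150.
Step 5: Under H0, H ~ chi^2(3); p-value = 0.725302.
Step 6: alpha = 0.1. fail to reject H0.

H = 1.3162, df = 3, p = 0.725302, fail to reject H0.


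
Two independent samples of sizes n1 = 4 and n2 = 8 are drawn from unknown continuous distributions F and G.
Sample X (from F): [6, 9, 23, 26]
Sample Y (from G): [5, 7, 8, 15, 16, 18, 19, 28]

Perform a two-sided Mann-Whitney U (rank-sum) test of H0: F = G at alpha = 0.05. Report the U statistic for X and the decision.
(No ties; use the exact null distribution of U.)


Step 1: Combine and sort all 12 observations; assign midranks.
sorted (value, group): (5,Y), (6,X), (7,Y), (8,Y), (9,X), (15,Y), (16,Y), (18,Y), (19,Y), (23,X), (26,X), (28,Y)
ranks: 5->1, 6->2, 7->3, 8->4, 9->5, 15->6, 16->7, 18->8, 19->9, 23->10, 26->11, 28->12
Step 2: Rank sum for X: R1 = 2 + 5 + 10 + 11 = 28.
Step 3: U_X = R1 - n1(n1+1)/2 = 28 - 4*5/2 = 28 - 10 = 18.
       U_Y = n1*n2 - U_X = 32 - 18 = 14.
Step 4: No ties, so the exact null distribution of U (based on enumerating the C(12,4) = 495 equally likely rank assignments) gives the two-sided p-value.
Step 5: p-value = 0.808081; compare to alpha = 0.05. fail to reject H0.

U_X = 18, p = 0.808081, fail to reject H0 at alpha = 0.05.


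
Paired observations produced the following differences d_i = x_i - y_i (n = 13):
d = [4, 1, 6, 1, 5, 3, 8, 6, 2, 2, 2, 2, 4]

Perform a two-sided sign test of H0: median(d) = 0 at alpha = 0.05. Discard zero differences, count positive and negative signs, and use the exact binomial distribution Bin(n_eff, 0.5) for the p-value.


Step 1: Discard zero differences. Original n = 13; n_eff = number of nonzero differences = 13.
Nonzero differences (with sign): +4, +1, +6, +1, +5, +3, +8, +6, +2, +2, +2, +2, +4
Step 2: Count signs: positive = 13, negative = 0.
Step 3: Under H0: P(positive) = 0.5, so the number of positives S ~ Bin(13, 0.5).
Step 4: Two-sided exact p-value = sum of Bin(13,0.5) probabilities at or below the observed probability = 0.000244.
Step 5: alpha = 0.05. reject H0.

n_eff = 13, pos = 13, neg = 0, p = 0.000244, reject H0.


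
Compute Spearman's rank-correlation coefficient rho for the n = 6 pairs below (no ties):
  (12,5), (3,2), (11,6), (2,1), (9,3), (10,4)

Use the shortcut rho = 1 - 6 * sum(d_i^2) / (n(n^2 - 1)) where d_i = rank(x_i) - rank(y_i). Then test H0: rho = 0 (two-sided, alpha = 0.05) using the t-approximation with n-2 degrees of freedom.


Step 1: Rank x and y separately (midranks; no ties here).
rank(x): 12->6, 3->2, 11->5, 2->1, 9->3, 10->4
rank(y): 5->5, 2->2, 6->6, 1->1, 3->3, 4->4
Step 2: d_i = R_x(i) - R_y(i); compute d_i^2.
  (6-5)^2=1, (2-2)^2=0, (5-6)^2=1, (1-1)^2=0, (3-3)^2=0, (4-4)^2=0
sum(d^2) = 2.
Step 3: rho = 1 - 6*2 / (6*(6^2 - 1)) = 1 - 12/210 = 0.942857.
Step 4: Under H0, t = rho * sqrt((n-2)/(1-rho^2)) = 5.6595 ~ t(4).
Step 5: Two-sided p-value from the t-distribution with 4 df = 0.004805.
Step 6: alpha = 0.05. reject H0.

rho = 0.9429, p = 0.004805, reject H0 at alpha = 0.05.


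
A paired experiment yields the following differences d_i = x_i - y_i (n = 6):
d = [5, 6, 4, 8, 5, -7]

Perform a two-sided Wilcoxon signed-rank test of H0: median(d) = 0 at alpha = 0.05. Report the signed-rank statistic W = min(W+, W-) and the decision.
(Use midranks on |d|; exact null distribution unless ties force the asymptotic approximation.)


Step 1: Drop any zero differences (none here) and take |d_i|.
|d| = [5, 6, 4, 8, 5, 7]
Step 2: Midrank |d_i| (ties get averaged ranks).
ranks: |5|->2.5, |6|->4, |4|->1, |8|->6, |5|->2.5, |7|->5
Step 3: Attach original signs; sum ranks with positive sign and with negative sign.
W+ = 2.5 + 4 + 1 + 6 + 2.5 = 16
W- = 5 = 5
(Check: W+ + W- = 21 should equal n(n+1)/2 = 21.)
Step 4: Test statistic W = min(W+, W-) = 5.
Step 5: Ties in |d|, so use the tie-corrected normal approximation.
        E[W] = n(n+1)/4 = 6*7/4 = 10.5.
        Tie groups: |d|=5 (t=2); sum(t^3 - t) = 6.
        Var[W] = n(n+1)(2n+1)/24 - sum(t^3-t)/48 = 546/24 - 6/48 = 22.625.
        z = (W - E[W]) / sqrt(Var[W]) = (5 - 10.5) / 4.7566 = -1.1563.
        Two-sided p = 2*Phi(z) = 0.247561.
Step 6: alpha = 0.05. fail to reject H0.

W+ = 16, W- = 5, W = min = 5, p = 0.247561, fail to reject H0.


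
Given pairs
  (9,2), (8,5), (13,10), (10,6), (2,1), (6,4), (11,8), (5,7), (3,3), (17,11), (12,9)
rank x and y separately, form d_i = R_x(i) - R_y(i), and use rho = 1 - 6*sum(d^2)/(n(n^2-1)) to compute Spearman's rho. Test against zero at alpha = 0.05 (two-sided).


Step 1: Rank x and y separately (midranks; no ties here).
rank(x): 9->6, 8->5, 13->10, 10->7, 2->1, 6->4, 11->8, 5->3, 3->2, 17->11, 12->9
rank(y): 2->2, 5->5, 10->10, 6->6, 1->1, 4->4, 8->8, 7->7, 3->3, 11->11, 9->9
Step 2: d_i = R_x(i) - R_y(i); compute d_i^2.
  (6-2)^2=16, (5-5)^2=0, (10-10)^2=0, (7-6)^2=1, (1-1)^2=0, (4-4)^2=0, (8-8)^2=0, (3-7)^2=16, (2-3)^2=1, (11-11)^2=0, (9-9)^2=0
sum(d^2) = 34.
Step 3: rho = 1 - 6*34 / (11*(11^2 - 1)) = 1 - 204/1320 = 0.845455.
Step 4: Under H0, t = rho * sqrt((n-2)/(1-rho^2)) = 4.7493 ~ t(9).
Step 5: Two-sided p-value from the t-distribution with 9 df = 0.001045.
Step 6: alpha = 0.05. reject H0.

rho = 0.8455, p = 0.001045, reject H0 at alpha = 0.05.


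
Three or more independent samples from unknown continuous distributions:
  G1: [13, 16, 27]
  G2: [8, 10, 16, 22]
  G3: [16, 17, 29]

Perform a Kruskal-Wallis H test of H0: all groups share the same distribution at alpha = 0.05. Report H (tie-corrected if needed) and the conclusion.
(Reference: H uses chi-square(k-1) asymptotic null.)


Step 1: Combine all N = 10 observations and assign midranks.
sorted (value, group, rank): (8,G2,1), (10,G2,2), (13,G1,3), (16,G1,5), (16,G2,5), (16,G3,5), (17,G3,7), (22,G2,8), (27,G1,9), (29,G3,10)
Step 2: Sum ranks within each group.
R_1 = 17 (n_1 = 3)
R_2 = 16 (n_2 = 4)
R_3 = 22 (n_3 = 3)
Step 3: H = 12/(N(N+1)) * sum(R_i^2/n_i) - 3(N+1)
     = 12/(10*11) * (17^2/3 + 16^2/4 + 22^2/3) - 3*11
     = 0.109091 * 321.667 - 33
     = 2.090909.
Step 4: Ties present; correction factor C = 1 - 24/(10^3 - 10) = 0.975758. Corrected H = 2.090909 / 0.975758 = 2.142857.
Step 5: Under H0, H ~ chi^2(2); p-value = 0.342519.
Step 6: alpha = 0.05. fail to reject H0.

H = 2.1429, df = 2, p = 0.342519, fail to reject H0.


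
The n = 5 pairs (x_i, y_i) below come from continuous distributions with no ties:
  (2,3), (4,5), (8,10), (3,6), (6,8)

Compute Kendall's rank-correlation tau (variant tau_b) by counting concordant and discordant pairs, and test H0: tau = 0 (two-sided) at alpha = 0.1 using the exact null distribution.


Step 1: Enumerate the 10 unordered pairs (i,j) with i<j and classify each by sign(x_j-x_i) * sign(y_j-y_i).
  (1,2):dx=+2,dy=+2->C; (1,3):dx=+6,dy=+7->C; (1,4):dx=+1,dy=+3->C; (1,5):dx=+4,dy=+5->C
  (2,3):dx=+4,dy=+5->C; (2,4):dx=-1,dy=+1->D; (2,5):dx=+2,dy=+3->C; (3,4):dx=-5,dy=-4->C
  (3,5):dx=-2,dy=-2->C; (4,5):dx=+3,dy=+2->C
Step 2: C = 9, D = 1, total pairs = 10.
Step 3: tau = (C - D)/(n(n-1)/2) = (9 - 1)/10 = 0.800000.
Step 4: Exact two-sided p-value (enumerate n! = 120 permutations of y under H0): p = 0.083333.
Step 5: alpha = 0.1. reject H0.

tau_b = 0.8000 (C=9, D=1), p = 0.083333, reject H0.


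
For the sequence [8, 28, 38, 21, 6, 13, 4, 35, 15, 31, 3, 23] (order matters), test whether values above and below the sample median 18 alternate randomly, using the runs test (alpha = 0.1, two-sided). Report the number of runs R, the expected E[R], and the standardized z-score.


Step 1: Compute median = 18; label A = above, B = below.
Labels in order: BAAABBBABABA  (n_A = 6, n_B = 6)
Step 2: Count runs R = 8.
Step 3: Under H0 (random ordering), E[R] = 2*n_A*n_B/(n_A+n_B) + 1 = 2*6*6/12 + 1 = 7.0000.
        Var[R] = 2*n_A*n_B*(2*n_A*n_B - n_A - n_B) / ((n_A+n_B)^2 * (n_A+n_B-1)) = 4320/1584 = 2.7273.
        SD[R] = 1.6514.
Step 4: Continuity-corrected z = (R - 0.5 - E[R]) / SD[R] = (8 - 0.5 - 7.0000) / 1.6514 = 0.3028.
Step 5: Two-sided p-value via normal approximation = 2*(1 - Phi(|z|)) = 0.762069.
Step 6: alpha = 0.1. fail to reject H0.

R = 8, z = 0.3028, p = 0.762069, fail to reject H0.


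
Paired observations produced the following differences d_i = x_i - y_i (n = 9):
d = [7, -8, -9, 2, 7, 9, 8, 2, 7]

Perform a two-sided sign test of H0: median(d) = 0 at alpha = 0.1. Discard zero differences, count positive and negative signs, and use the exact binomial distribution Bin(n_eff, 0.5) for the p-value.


Step 1: Discard zero differences. Original n = 9; n_eff = number of nonzero differences = 9.
Nonzero differences (with sign): +7, -8, -9, +2, +7, +9, +8, +2, +7
Step 2: Count signs: positive = 7, negative = 2.
Step 3: Under H0: P(positive) = 0.5, so the number of positives S ~ Bin(9, 0.5).
Step 4: Two-sided exact p-value = sum of Bin(9,0.5) probabilities at or below the observed probability = 0.179688.
Step 5: alpha = 0.1. fail to reject H0.

n_eff = 9, pos = 7, neg = 2, p = 0.179688, fail to reject H0.


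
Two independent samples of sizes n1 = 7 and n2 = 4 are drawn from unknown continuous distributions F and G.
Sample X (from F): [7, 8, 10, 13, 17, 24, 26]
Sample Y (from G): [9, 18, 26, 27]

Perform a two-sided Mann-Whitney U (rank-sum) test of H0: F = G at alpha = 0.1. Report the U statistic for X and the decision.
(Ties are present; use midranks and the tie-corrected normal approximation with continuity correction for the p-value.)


Step 1: Combine and sort all 11 observations; assign midranks.
sorted (value, group): (7,X), (8,X), (9,Y), (10,X), (13,X), (17,X), (18,Y), (24,X), (26,X), (26,Y), (27,Y)
ranks: 7->1, 8->2, 9->3, 10->4, 13->5, 17->6, 18->7, 24->8, 26->9.5, 26->9.5, 27->11
Step 2: Rank sum for X: R1 = 1 + 2 + 4 + 5 + 6 + 8 + 9.5 = 35.5.
Step 3: U_X = R1 - n1(n1+1)/2 = 35.5 - 7*8/2 = 35.5 - 28 = 7.5.
       U_Y = n1*n2 - U_X = 28 - 7.5 = 20.5.
Step 4: Ties are present, so use the tie-corrected normal approximation (with continuity correction) for the p-value.
Step 5: p-value = 0.255756; compare to alpha = 0.1. fail to reject H0.

U_X = 7.5, p = 0.255756, fail to reject H0 at alpha = 0.1.


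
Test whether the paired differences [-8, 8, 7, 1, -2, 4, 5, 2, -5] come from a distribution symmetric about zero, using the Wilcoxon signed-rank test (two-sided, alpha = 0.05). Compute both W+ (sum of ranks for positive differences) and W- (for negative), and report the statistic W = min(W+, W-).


Step 1: Drop any zero differences (none here) and take |d_i|.
|d| = [8, 8, 7, 1, 2, 4, 5, 2, 5]
Step 2: Midrank |d_i| (ties get averaged ranks).
ranks: |8|->8.5, |8|->8.5, |7|->7, |1|->1, |2|->2.5, |4|->4, |5|->5.5, |2|->2.5, |5|->5.5
Step 3: Attach original signs; sum ranks with positive sign and with negative sign.
W+ = 8.5 + 7 + 1 + 4 + 5.5 + 2.5 = 28.5
W- = 8.5 + 2.5 + 5.5 = 16.5
(Check: W+ + W- = 45 should equal n(n+1)/2 = 45.)
Step 4: Test statistic W = min(W+, W-) = 16.5.
Step 5: Ties in |d|, so use the tie-corrected normal approximation.
        E[W] = n(n+1)/4 = 9*10/4 = 22.5.
        Tie groups: |d|=2 (t=2), |d|=5 (t=2), |d|=8 (t=2); sum(t^3 - t) = 18.
        Var[W] = n(n+1)(2n+1)/24 - sum(t^3-t)/48 = 1710/24 - 18/48 = 70.875.
        z = (W - E[W]) / sqrt(Var[W]) = (16.5 - 22.5) / 8.4187 = -0.7127.
        Two-sided p = 2*Phi(z) = 0.476033.
Step 6: alpha = 0.05. fail to reject H0.

W+ = 28.5, W- = 16.5, W = min = 16.5, p = 0.476033, fail to reject H0.


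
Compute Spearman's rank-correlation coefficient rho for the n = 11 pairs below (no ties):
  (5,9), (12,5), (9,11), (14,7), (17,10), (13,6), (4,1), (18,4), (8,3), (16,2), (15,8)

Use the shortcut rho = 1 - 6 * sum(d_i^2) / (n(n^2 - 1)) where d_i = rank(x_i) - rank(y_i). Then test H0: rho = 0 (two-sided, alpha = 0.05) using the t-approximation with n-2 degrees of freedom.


Step 1: Rank x and y separately (midranks; no ties here).
rank(x): 5->2, 12->5, 9->4, 14->7, 17->10, 13->6, 4->1, 18->11, 8->3, 16->9, 15->8
rank(y): 9->9, 5->5, 11->11, 7->7, 10->10, 6->6, 1->1, 4->4, 3->3, 2->2, 8->8
Step 2: d_i = R_x(i) - R_y(i); compute d_i^2.
  (2-9)^2=49, (5-5)^2=0, (4-11)^2=49, (7-7)^2=0, (10-10)^2=0, (6-6)^2=0, (1-1)^2=0, (11-4)^2=49, (3-3)^2=0, (9-2)^2=49, (8-8)^2=0
sum(d^2) = 196.
Step 3: rho = 1 - 6*196 / (11*(11^2 - 1)) = 1 - 1176/1320 = 0.109091.
Step 4: Under H0, t = rho * sqrt((n-2)/(1-rho^2)) = 0.3292 ~ t(9).
Step 5: Two-sided p-value from the t-distribution with 9 df = 0.749509.
Step 6: alpha = 0.05. fail to reject H0.

rho = 0.1091, p = 0.749509, fail to reject H0 at alpha = 0.05.


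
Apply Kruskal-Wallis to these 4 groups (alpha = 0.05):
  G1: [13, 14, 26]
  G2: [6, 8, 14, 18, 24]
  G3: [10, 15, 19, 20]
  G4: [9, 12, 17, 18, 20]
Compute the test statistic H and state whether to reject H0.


Step 1: Combine all N = 17 observations and assign midranks.
sorted (value, group, rank): (6,G2,1), (8,G2,2), (9,G4,3), (10,G3,4), (12,G4,5), (13,G1,6), (14,G1,7.5), (14,G2,7.5), (15,G3,9), (17,G4,10), (18,G2,11.5), (18,G4,11.5), (19,G3,13), (20,G3,14.5), (20,G4,14.5), (24,G2,16), (26,G1,17)
Step 2: Sum ranks within each group.
R_1 = 30.5 (n_1 = 3)
R_2 = 38 (n_2 = 5)
R_3 = 40.5 (n_3 = 4)
R_4 = 44 (n_4 = 5)
Step 3: H = 12/(N(N+1)) * sum(R_i^2/n_i) - 3(N+1)
     = 12/(17*18) * (30.5^2/3 + 38^2/5 + 40.5^2/4 + 44^2/5) - 3*18
     = 0.039216 * 1396.15 - 54
     = 0.750817.
Step 4: Ties present; correction factor C = 1 - 18/(17^3 - 17) = 0.996324. Corrected H = 0.750817 / 0.996324 = 0.753588.
Step 5: Under H0, H ~ chi^2(3); p-value = 0.860533.
Step 6: alpha = 0.05. fail to reject H0.

H = 0.7536, df = 3, p = 0.860533, fail to reject H0.


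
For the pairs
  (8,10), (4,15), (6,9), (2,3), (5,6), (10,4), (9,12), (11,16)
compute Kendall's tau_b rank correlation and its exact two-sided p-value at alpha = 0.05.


Step 1: Enumerate the 28 unordered pairs (i,j) with i<j and classify each by sign(x_j-x_i) * sign(y_j-y_i).
  (1,2):dx=-4,dy=+5->D; (1,3):dx=-2,dy=-1->C; (1,4):dx=-6,dy=-7->C; (1,5):dx=-3,dy=-4->C
  (1,6):dx=+2,dy=-6->D; (1,7):dx=+1,dy=+2->C; (1,8):dx=+3,dy=+6->C; (2,3):dx=+2,dy=-6->D
  (2,4):dx=-2,dy=-12->C; (2,5):dx=+1,dy=-9->D; (2,6):dx=+6,dy=-11->D; (2,7):dx=+5,dy=-3->D
  (2,8):dx=+7,dy=+1->C; (3,4):dx=-4,dy=-6->C; (3,5):dx=-1,dy=-3->C; (3,6):dx=+4,dy=-5->D
  (3,7):dx=+3,dy=+3->C; (3,8):dx=+5,dy=+7->C; (4,5):dx=+3,dy=+3->C; (4,6):dx=+8,dy=+1->C
  (4,7):dx=+7,dy=+9->C; (4,8):dx=+9,dy=+13->C; (5,6):dx=+5,dy=-2->D; (5,7):dx=+4,dy=+6->C
  (5,8):dx=+6,dy=+10->C; (6,7):dx=-1,dy=+8->D; (6,8):dx=+1,dy=+12->C; (7,8):dx=+2,dy=+4->C
Step 2: C = 19, D = 9, total pairs = 28.
Step 3: tau = (C - D)/(n(n-1)/2) = (19 - 9)/28 = 0.357143.
Step 4: Exact two-sided p-value (enumerate n! = 40320 permutations of y under H0): p = 0.275099.
Step 5: alpha = 0.05. fail to reject H0.

tau_b = 0.3571 (C=19, D=9), p = 0.275099, fail to reject H0.


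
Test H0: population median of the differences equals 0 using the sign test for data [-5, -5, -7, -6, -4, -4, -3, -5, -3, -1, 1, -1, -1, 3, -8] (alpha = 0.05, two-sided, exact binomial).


Step 1: Discard zero differences. Original n = 15; n_eff = number of nonzero differences = 15.
Nonzero differences (with sign): -5, -5, -7, -6, -4, -4, -3, -5, -3, -1, +1, -1, -1, +3, -8
Step 2: Count signs: positive = 2, negative = 13.
Step 3: Under H0: P(positive) = 0.5, so the number of positives S ~ Bin(15, 0.5).
Step 4: Two-sided exact p-value = sum of Bin(15,0.5) probabilities at or below the observed probability = 0.007385.
Step 5: alpha = 0.05. reject H0.

n_eff = 15, pos = 2, neg = 13, p = 0.007385, reject H0.


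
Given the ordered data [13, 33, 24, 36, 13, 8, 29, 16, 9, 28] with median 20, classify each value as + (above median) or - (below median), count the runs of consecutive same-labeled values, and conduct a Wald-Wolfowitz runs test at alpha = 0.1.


Step 1: Compute median = 20; label A = above, B = below.
Labels in order: BAAABBABBA  (n_A = 5, n_B = 5)
Step 2: Count runs R = 6.
Step 3: Under H0 (random ordering), E[R] = 2*n_A*n_B/(n_A+n_B) + 1 = 2*5*5/10 + 1 = 6.0000.
        Var[R] = 2*n_A*n_B*(2*n_A*n_B - n_A - n_B) / ((n_A+n_B)^2 * (n_A+n_B-1)) = 2000/900 = 2.2222.
        SD[R] = 1.4907.
Step 4: R = E[R], so z = 0 with no continuity correction.
Step 5: Two-sided p-value via normal approximation = 2*(1 - Phi(|z|)) = 1.000000.
Step 6: alpha = 0.1. fail to reject H0.

R = 6, z = 0.0000, p = 1.000000, fail to reject H0.


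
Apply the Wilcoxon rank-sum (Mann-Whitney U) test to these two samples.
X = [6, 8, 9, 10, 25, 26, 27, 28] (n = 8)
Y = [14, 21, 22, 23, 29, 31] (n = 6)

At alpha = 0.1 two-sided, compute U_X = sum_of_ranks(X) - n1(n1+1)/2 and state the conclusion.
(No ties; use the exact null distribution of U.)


Step 1: Combine and sort all 14 observations; assign midranks.
sorted (value, group): (6,X), (8,X), (9,X), (10,X), (14,Y), (21,Y), (22,Y), (23,Y), (25,X), (26,X), (27,X), (28,X), (29,Y), (31,Y)
ranks: 6->1, 8->2, 9->3, 10->4, 14->5, 21->6, 22->7, 23->8, 25->9, 26->10, 27->11, 28->12, 29->13, 31->14
Step 2: Rank sum for X: R1 = 1 + 2 + 3 + 4 + 9 + 10 + 11 + 12 = 52.
Step 3: U_X = R1 - n1(n1+1)/2 = 52 - 8*9/2 = 52 - 36 = 16.
       U_Y = n1*n2 - U_X = 48 - 16 = 32.
Step 4: No ties, so the exact null distribution of U (based on enumerating the C(14,8) = 3003 equally likely rank assignments) gives the two-sided p-value.
Step 5: p-value = 0.344988; compare to alpha = 0.1. fail to reject H0.

U_X = 16, p = 0.344988, fail to reject H0 at alpha = 0.1.


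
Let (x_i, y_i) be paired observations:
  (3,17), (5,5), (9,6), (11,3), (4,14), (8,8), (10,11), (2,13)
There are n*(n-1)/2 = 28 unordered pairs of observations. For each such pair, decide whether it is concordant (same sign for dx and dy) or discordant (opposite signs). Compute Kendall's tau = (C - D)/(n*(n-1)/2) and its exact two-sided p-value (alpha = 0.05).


Step 1: Enumerate the 28 unordered pairs (i,j) with i<j and classify each by sign(x_j-x_i) * sign(y_j-y_i).
  (1,2):dx=+2,dy=-12->D; (1,3):dx=+6,dy=-11->D; (1,4):dx=+8,dy=-14->D; (1,5):dx=+1,dy=-3->D
  (1,6):dx=+5,dy=-9->D; (1,7):dx=+7,dy=-6->D; (1,8):dx=-1,dy=-4->C; (2,3):dx=+4,dy=+1->C
  (2,4):dx=+6,dy=-2->D; (2,5):dx=-1,dy=+9->D; (2,6):dx=+3,dy=+3->C; (2,7):dx=+5,dy=+6->C
  (2,8):dx=-3,dy=+8->D; (3,4):dx=+2,dy=-3->D; (3,5):dx=-5,dy=+8->D; (3,6):dx=-1,dy=+2->D
  (3,7):dx=+1,dy=+5->C; (3,8):dx=-7,dy=+7->D; (4,5):dx=-7,dy=+11->D; (4,6):dx=-3,dy=+5->D
  (4,7):dx=-1,dy=+8->D; (4,8):dx=-9,dy=+10->D; (5,6):dx=+4,dy=-6->D; (5,7):dx=+6,dy=-3->D
  (5,8):dx=-2,dy=-1->C; (6,7):dx=+2,dy=+3->C; (6,8):dx=-6,dy=+5->D; (7,8):dx=-8,dy=+2->D
Step 2: C = 7, D = 21, total pairs = 28.
Step 3: tau = (C - D)/(n(n-1)/2) = (7 - 21)/28 = -0.500000.
Step 4: Exact two-sided p-value (enumerate n! = 40320 permutations of y under H0): p = 0.108681.
Step 5: alpha = 0.05. fail to reject H0.

tau_b = -0.5000 (C=7, D=21), p = 0.108681, fail to reject H0.


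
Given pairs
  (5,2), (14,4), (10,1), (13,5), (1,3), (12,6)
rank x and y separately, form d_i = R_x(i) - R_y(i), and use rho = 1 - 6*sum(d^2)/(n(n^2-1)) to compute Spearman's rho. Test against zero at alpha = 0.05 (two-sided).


Step 1: Rank x and y separately (midranks; no ties here).
rank(x): 5->2, 14->6, 10->3, 13->5, 1->1, 12->4
rank(y): 2->2, 4->4, 1->1, 5->5, 3->3, 6->6
Step 2: d_i = R_x(i) - R_y(i); compute d_i^2.
  (2-2)^2=0, (6-4)^2=4, (3-1)^2=4, (5-5)^2=0, (1-3)^2=4, (4-6)^2=4
sum(d^2) = 16.
Step 3: rho = 1 - 6*16 / (6*(6^2 - 1)) = 1 - 96/210 = 0.542857.
Step 4: Under H0, t = rho * sqrt((n-2)/(1-rho^2)) = 1.2928 ~ t(4).
Step 5: Two-sided p-value from the t-distribution with 4 df = 0.265703.
Step 6: alpha = 0.05. fail to reject H0.

rho = 0.5429, p = 0.265703, fail to reject H0 at alpha = 0.05.


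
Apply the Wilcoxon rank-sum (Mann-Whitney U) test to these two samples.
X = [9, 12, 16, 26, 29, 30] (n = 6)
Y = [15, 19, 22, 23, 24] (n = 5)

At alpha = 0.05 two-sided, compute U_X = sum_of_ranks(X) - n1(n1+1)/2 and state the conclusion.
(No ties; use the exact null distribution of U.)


Step 1: Combine and sort all 11 observations; assign midranks.
sorted (value, group): (9,X), (12,X), (15,Y), (16,X), (19,Y), (22,Y), (23,Y), (24,Y), (26,X), (29,X), (30,X)
ranks: 9->1, 12->2, 15->3, 16->4, 19->5, 22->6, 23->7, 24->8, 26->9, 29->10, 30->11
Step 2: Rank sum for X: R1 = 1 + 2 + 4 + 9 + 10 + 11 = 37.
Step 3: U_X = R1 - n1(n1+1)/2 = 37 - 6*7/2 = 37 - 21 = 16.
       U_Y = n1*n2 - U_X = 30 - 16 = 14.
Step 4: No ties, so the exact null distribution of U (based on enumerating the C(11,6) = 462 equally likely rank assignments) gives the two-sided p-value.
Step 5: p-value = 0.930736; compare to alpha = 0.05. fail to reject H0.

U_X = 16, p = 0.930736, fail to reject H0 at alpha = 0.05.


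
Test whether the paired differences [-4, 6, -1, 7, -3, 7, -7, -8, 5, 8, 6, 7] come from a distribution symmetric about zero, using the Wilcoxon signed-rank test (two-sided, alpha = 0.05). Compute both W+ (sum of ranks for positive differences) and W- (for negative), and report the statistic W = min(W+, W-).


Step 1: Drop any zero differences (none here) and take |d_i|.
|d| = [4, 6, 1, 7, 3, 7, 7, 8, 5, 8, 6, 7]
Step 2: Midrank |d_i| (ties get averaged ranks).
ranks: |4|->3, |6|->5.5, |1|->1, |7|->8.5, |3|->2, |7|->8.5, |7|->8.5, |8|->11.5, |5|->4, |8|->11.5, |6|->5.5, |7|->8.5
Step 3: Attach original signs; sum ranks with positive sign and with negative sign.
W+ = 5.5 + 8.5 + 8.5 + 4 + 11.5 + 5.5 + 8.5 = 52
W- = 3 + 1 + 2 + 8.5 + 11.5 = 26
(Check: W+ + W- = 78 should equal n(n+1)/2 = 78.)
Step 4: Test statistic W = min(W+, W-) = 26.
Step 5: Ties in |d|, so use the tie-corrected normal approximation.
        E[W] = n(n+1)/4 = 12*13/4 = 39.
        Tie groups: |d|=6 (t=2), |d|=7 (t=4), |d|=8 (t=2); sum(t^3 - t) = 72.
        Var[W] = n(n+1)(2n+1)/24 - sum(t^3-t)/48 = 3900/24 - 72/48 = 161.
        z = (W - E[W]) / sqrt(Var[W]) = (26 - 39) / 12.6886 = -1.0245.
        Two-sided p = 2*Phi(z) = 0.305579.
Step 6: alpha = 0.05. fail to reject H0.

W+ = 52, W- = 26, W = min = 26, p = 0.305579, fail to reject H0.


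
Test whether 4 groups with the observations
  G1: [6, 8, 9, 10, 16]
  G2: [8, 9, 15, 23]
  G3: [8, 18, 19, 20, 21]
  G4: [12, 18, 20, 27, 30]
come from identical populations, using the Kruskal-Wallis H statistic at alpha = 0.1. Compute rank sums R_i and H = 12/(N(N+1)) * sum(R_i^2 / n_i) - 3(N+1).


Step 1: Combine all N = 19 observations and assign midranks.
sorted (value, group, rank): (6,G1,1), (8,G1,3), (8,G2,3), (8,G3,3), (9,G1,5.5), (9,G2,5.5), (10,G1,7), (12,G4,8), (15,G2,9), (16,G1,10), (18,G3,11.5), (18,G4,11.5), (19,G3,13), (20,G3,14.5), (20,G4,14.5), (21,G3,16), (23,G2,17), (27,G4,18), (30,G4,19)
Step 2: Sum ranks within each group.
R_1 = 26.5 (n_1 = 5)
R_2 = 34.5 (n_2 = 4)
R_3 = 58 (n_3 = 5)
R_4 = 71 (n_4 = 5)
Step 3: H = 12/(N(N+1)) * sum(R_i^2/n_i) - 3(N+1)
     = 12/(19*20) * (26.5^2/5 + 34.5^2/4 + 58^2/5 + 71^2/5) - 3*20
     = 0.031579 * 2119.01 - 60
     = 6.916184.
Step 4: Ties present; correction factor C = 1 - 42/(19^3 - 19) = 0.993860. Corrected H = 6.916184 / 0.993860 = 6.958914.
Step 5: Under H0, H ~ chi^2(3); p-value = 0.073219.
Step 6: alpha = 0.1. reject H0.

H = 6.9589, df = 3, p = 0.073219, reject H0.


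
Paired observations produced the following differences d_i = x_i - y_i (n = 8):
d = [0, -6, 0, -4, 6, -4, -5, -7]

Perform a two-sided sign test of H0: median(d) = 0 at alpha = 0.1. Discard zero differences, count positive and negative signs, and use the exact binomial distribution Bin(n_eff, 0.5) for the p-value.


Step 1: Discard zero differences. Original n = 8; n_eff = number of nonzero differences = 6.
Nonzero differences (with sign): -6, -4, +6, -4, -5, -7
Step 2: Count signs: positive = 1, negative = 5.
Step 3: Under H0: P(positive) = 0.5, so the number of positives S ~ Bin(6, 0.5).
Step 4: Two-sided exact p-value = sum of Bin(6,0.5) probabilities at or below the observed probability = 0.218750.
Step 5: alpha = 0.1. fail to reject H0.

n_eff = 6, pos = 1, neg = 5, p = 0.218750, fail to reject H0.


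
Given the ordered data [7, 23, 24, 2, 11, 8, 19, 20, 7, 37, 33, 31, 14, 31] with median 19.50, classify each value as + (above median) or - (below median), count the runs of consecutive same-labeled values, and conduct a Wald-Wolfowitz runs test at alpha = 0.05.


Step 1: Compute median = 19.50; label A = above, B = below.
Labels in order: BAABBBBABAAABA  (n_A = 7, n_B = 7)
Step 2: Count runs R = 8.
Step 3: Under H0 (random ordering), E[R] = 2*n_A*n_B/(n_A+n_B) + 1 = 2*7*7/14 + 1 = 8.0000.
        Var[R] = 2*n_A*n_B*(2*n_A*n_B - n_A - n_B) / ((n_A+n_B)^2 * (n_A+n_B-1)) = 8232/2548 = 3.2308.
        SD[R] = 1.7974.
Step 4: R = E[R], so z = 0 with no continuity correction.
Step 5: Two-sided p-value via normal approximation = 2*(1 - Phi(|z|)) = 1.000000.
Step 6: alpha = 0.05. fail to reject H0.

R = 8, z = 0.0000, p = 1.000000, fail to reject H0.


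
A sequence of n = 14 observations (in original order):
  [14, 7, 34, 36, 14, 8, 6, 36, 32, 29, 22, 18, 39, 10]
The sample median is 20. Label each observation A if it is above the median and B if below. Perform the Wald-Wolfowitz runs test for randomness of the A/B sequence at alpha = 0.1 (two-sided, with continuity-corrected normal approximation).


Step 1: Compute median = 20; label A = above, B = below.
Labels in order: BBAABBBAAAABAB  (n_A = 7, n_B = 7)
Step 2: Count runs R = 7.
Step 3: Under H0 (random ordering), E[R] = 2*n_A*n_B/(n_A+n_B) + 1 = 2*7*7/14 + 1 = 8.0000.
        Var[R] = 2*n_A*n_B*(2*n_A*n_B - n_A - n_B) / ((n_A+n_B)^2 * (n_A+n_B-1)) = 8232/2548 = 3.2308.
        SD[R] = 1.7974.
Step 4: Continuity-corrected z = (R + 0.5 - E[R]) / SD[R] = (7 + 0.5 - 8.0000) / 1.7974 = -0.2782.
Step 5: Two-sided p-value via normal approximation = 2*(1 - Phi(|z|)) = 0.780879.
Step 6: alpha = 0.1. fail to reject H0.

R = 7, z = -0.2782, p = 0.780879, fail to reject H0.


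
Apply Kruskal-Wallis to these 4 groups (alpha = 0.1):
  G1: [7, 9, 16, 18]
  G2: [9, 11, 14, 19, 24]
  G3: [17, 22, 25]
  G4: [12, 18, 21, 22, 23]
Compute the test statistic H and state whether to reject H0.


Step 1: Combine all N = 17 observations and assign midranks.
sorted (value, group, rank): (7,G1,1), (9,G1,2.5), (9,G2,2.5), (11,G2,4), (12,G4,5), (14,G2,6), (16,G1,7), (17,G3,8), (18,G1,9.5), (18,G4,9.5), (19,G2,11), (21,G4,12), (22,G3,13.5), (22,G4,13.5), (23,G4,15), (24,G2,16), (25,G3,17)
Step 2: Sum ranks within each group.
R_1 = 20 (n_1 = 4)
R_2 = 39.5 (n_2 = 5)
R_3 = 38.5 (n_3 = 3)
R_4 = 55 (n_4 = 5)
Step 3: H = 12/(N(N+1)) * sum(R_i^2/n_i) - 3(N+1)
     = 12/(17*18) * (20^2/4 + 39.5^2/5 + 38.5^2/3 + 55^2/5) - 3*18
     = 0.039216 * 1511.13 - 54
     = 5.260131.
Step 4: Ties present; correction factor C = 1 - 18/(17^3 - 17) = 0.996324. Corrected H = 5.260131 / 0.996324 = 5.279541.
Step 5: Under H0, H ~ chi^2(3); p-value = 0.152435.
Step 6: alpha = 0.1. fail to reject H0.

H = 5.2795, df = 3, p = 0.152435, fail to reject H0.


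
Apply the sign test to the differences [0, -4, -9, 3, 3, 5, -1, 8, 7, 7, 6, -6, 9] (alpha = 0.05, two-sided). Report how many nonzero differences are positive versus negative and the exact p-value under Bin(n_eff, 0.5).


Step 1: Discard zero differences. Original n = 13; n_eff = number of nonzero differences = 12.
Nonzero differences (with sign): -4, -9, +3, +3, +5, -1, +8, +7, +7, +6, -6, +9
Step 2: Count signs: positive = 8, negative = 4.
Step 3: Under H0: P(positive) = 0.5, so the number of positives S ~ Bin(12, 0.5).
Step 4: Two-sided exact p-value = sum of Bin(12,0.5) probabilities at or below the observed probability = 0.387695.
Step 5: alpha = 0.05. fail to reject H0.

n_eff = 12, pos = 8, neg = 4, p = 0.387695, fail to reject H0.


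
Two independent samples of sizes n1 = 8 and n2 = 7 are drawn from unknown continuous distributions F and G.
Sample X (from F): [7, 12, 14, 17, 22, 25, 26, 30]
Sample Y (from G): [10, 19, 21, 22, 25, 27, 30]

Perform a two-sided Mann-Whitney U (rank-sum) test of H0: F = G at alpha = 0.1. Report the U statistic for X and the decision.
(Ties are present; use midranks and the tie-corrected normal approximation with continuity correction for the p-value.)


Step 1: Combine and sort all 15 observations; assign midranks.
sorted (value, group): (7,X), (10,Y), (12,X), (14,X), (17,X), (19,Y), (21,Y), (22,X), (22,Y), (25,X), (25,Y), (26,X), (27,Y), (30,X), (30,Y)
ranks: 7->1, 10->2, 12->3, 14->4, 17->5, 19->6, 21->7, 22->8.5, 22->8.5, 25->10.5, 25->10.5, 26->12, 27->13, 30->14.5, 30->14.5
Step 2: Rank sum for X: R1 = 1 + 3 + 4 + 5 + 8.5 + 10.5 + 12 + 14.5 = 58.5.
Step 3: U_X = R1 - n1(n1+1)/2 = 58.5 - 8*9/2 = 58.5 - 36 = 22.5.
       U_Y = n1*n2 - U_X = 56 - 22.5 = 33.5.
Step 4: Ties are present, so use the tie-corrected normal approximation (with continuity correction) for the p-value.
Step 5: p-value = 0.561784; compare to alpha = 0.1. fail to reject H0.

U_X = 22.5, p = 0.561784, fail to reject H0 at alpha = 0.1.


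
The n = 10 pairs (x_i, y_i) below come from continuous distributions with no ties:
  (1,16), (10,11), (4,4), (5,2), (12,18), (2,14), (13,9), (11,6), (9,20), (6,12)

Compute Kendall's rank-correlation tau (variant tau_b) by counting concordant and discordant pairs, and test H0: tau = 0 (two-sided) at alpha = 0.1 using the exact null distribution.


Step 1: Enumerate the 45 unordered pairs (i,j) with i<j and classify each by sign(x_j-x_i) * sign(y_j-y_i).
  (1,2):dx=+9,dy=-5->D; (1,3):dx=+3,dy=-12->D; (1,4):dx=+4,dy=-14->D; (1,5):dx=+11,dy=+2->C
  (1,6):dx=+1,dy=-2->D; (1,7):dx=+12,dy=-7->D; (1,8):dx=+10,dy=-10->D; (1,9):dx=+8,dy=+4->C
  (1,10):dx=+5,dy=-4->D; (2,3):dx=-6,dy=-7->C; (2,4):dx=-5,dy=-9->C; (2,5):dx=+2,dy=+7->C
  (2,6):dx=-8,dy=+3->D; (2,7):dx=+3,dy=-2->D; (2,8):dx=+1,dy=-5->D; (2,9):dx=-1,dy=+9->D
  (2,10):dx=-4,dy=+1->D; (3,4):dx=+1,dy=-2->D; (3,5):dx=+8,dy=+14->C; (3,6):dx=-2,dy=+10->D
  (3,7):dx=+9,dy=+5->C; (3,8):dx=+7,dy=+2->C; (3,9):dx=+5,dy=+16->C; (3,10):dx=+2,dy=+8->C
  (4,5):dx=+7,dy=+16->C; (4,6):dx=-3,dy=+12->D; (4,7):dx=+8,dy=+7->C; (4,8):dx=+6,dy=+4->C
  (4,9):dx=+4,dy=+18->C; (4,10):dx=+1,dy=+10->C; (5,6):dx=-10,dy=-4->C; (5,7):dx=+1,dy=-9->D
  (5,8):dx=-1,dy=-12->C; (5,9):dx=-3,dy=+2->D; (5,10):dx=-6,dy=-6->C; (6,7):dx=+11,dy=-5->D
  (6,8):dx=+9,dy=-8->D; (6,9):dx=+7,dy=+6->C; (6,10):dx=+4,dy=-2->D; (7,8):dx=-2,dy=-3->C
  (7,9):dx=-4,dy=+11->D; (7,10):dx=-7,dy=+3->D; (8,9):dx=-2,dy=+14->D; (8,10):dx=-5,dy=+6->D
  (9,10):dx=-3,dy=-8->C
Step 2: C = 21, D = 24, total pairs = 45.
Step 3: tau = (C - D)/(n(n-1)/2) = (21 - 24)/45 = -0.066667.
Step 4: Exact two-sided p-value (enumerate n! = 3628800 permutations of y under H0): p = 0.861801.
Step 5: alpha = 0.1. fail to reject H0.

tau_b = -0.0667 (C=21, D=24), p = 0.861801, fail to reject H0.


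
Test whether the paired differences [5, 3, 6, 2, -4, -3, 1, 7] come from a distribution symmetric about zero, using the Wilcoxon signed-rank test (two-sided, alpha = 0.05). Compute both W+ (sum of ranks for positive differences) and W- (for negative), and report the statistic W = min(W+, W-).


Step 1: Drop any zero differences (none here) and take |d_i|.
|d| = [5, 3, 6, 2, 4, 3, 1, 7]
Step 2: Midrank |d_i| (ties get averaged ranks).
ranks: |5|->6, |3|->3.5, |6|->7, |2|->2, |4|->5, |3|->3.5, |1|->1, |7|->8
Step 3: Attach original signs; sum ranks with positive sign and with negative sign.
W+ = 6 + 3.5 + 7 + 2 + 1 + 8 = 27.5
W- = 5 + 3.5 = 8.5
(Check: W+ + W- = 36 should equal n(n+1)/2 = 36.)
Step 4: Test statistic W = min(W+, W-) = 8.5.
Step 5: Ties in |d|, so use the tie-corrected normal approximation.
        E[W] = n(n+1)/4 = 8*9/4 = 18.
        Tie groups: |d|=3 (t=2); sum(t^3 - t) = 6.
        Var[W] = n(n+1)(2n+1)/24 - sum(t^3-t)/48 = 1224/24 - 6/48 = 50.875.
        z = (W - E[W]) / sqrt(Var[W]) = (8.5 - 18) / 7.1327 = -1.3319.
        Two-sided p = 2*Phi(z) = 0.182893.
Step 6: alpha = 0.05. fail to reject H0.

W+ = 27.5, W- = 8.5, W = min = 8.5, p = 0.182893, fail to reject H0.


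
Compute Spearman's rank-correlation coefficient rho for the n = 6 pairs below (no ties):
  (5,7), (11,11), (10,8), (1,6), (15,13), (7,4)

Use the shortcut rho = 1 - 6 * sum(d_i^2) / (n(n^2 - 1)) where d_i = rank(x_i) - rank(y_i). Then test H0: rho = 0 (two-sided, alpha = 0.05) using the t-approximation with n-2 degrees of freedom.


Step 1: Rank x and y separately (midranks; no ties here).
rank(x): 5->2, 11->5, 10->4, 1->1, 15->6, 7->3
rank(y): 7->3, 11->5, 8->4, 6->2, 13->6, 4->1
Step 2: d_i = R_x(i) - R_y(i); compute d_i^2.
  (2-3)^2=1, (5-5)^2=0, (4-4)^2=0, (1-2)^2=1, (6-6)^2=0, (3-1)^2=4
sum(d^2) = 6.
Step 3: rho = 1 - 6*6 / (6*(6^2 - 1)) = 1 - 36/210 = 0.828571.
Step 4: Under H0, t = rho * sqrt((n-2)/(1-rho^2)) = 2.9598 ~ t(4).
Step 5: Two-sided p-value from the t-distribution with 4 df = 0.041563.
Step 6: alpha = 0.05. reject H0.

rho = 0.8286, p = 0.041563, reject H0 at alpha = 0.05.


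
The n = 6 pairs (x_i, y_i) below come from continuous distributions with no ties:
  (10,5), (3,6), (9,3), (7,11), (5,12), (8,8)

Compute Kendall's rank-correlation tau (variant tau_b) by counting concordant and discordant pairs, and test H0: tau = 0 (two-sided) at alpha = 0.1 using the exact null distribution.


Step 1: Enumerate the 15 unordered pairs (i,j) with i<j and classify each by sign(x_j-x_i) * sign(y_j-y_i).
  (1,2):dx=-7,dy=+1->D; (1,3):dx=-1,dy=-2->C; (1,4):dx=-3,dy=+6->D; (1,5):dx=-5,dy=+7->D
  (1,6):dx=-2,dy=+3->D; (2,3):dx=+6,dy=-3->D; (2,4):dx=+4,dy=+5->C; (2,5):dx=+2,dy=+6->C
  (2,6):dx=+5,dy=+2->C; (3,4):dx=-2,dy=+8->D; (3,5):dx=-4,dy=+9->D; (3,6):dx=-1,dy=+5->D
  (4,5):dx=-2,dy=+1->D; (4,6):dx=+1,dy=-3->D; (5,6):dx=+3,dy=-4->D
Step 2: C = 4, D = 11, total pairs = 15.
Step 3: tau = (C - D)/(n(n-1)/2) = (4 - 11)/15 = -0.466667.
Step 4: Exact two-sided p-value (enumerate n! = 720 permutations of y under H0): p = 0.272222.
Step 5: alpha = 0.1. fail to reject H0.

tau_b = -0.4667 (C=4, D=11), p = 0.272222, fail to reject H0.


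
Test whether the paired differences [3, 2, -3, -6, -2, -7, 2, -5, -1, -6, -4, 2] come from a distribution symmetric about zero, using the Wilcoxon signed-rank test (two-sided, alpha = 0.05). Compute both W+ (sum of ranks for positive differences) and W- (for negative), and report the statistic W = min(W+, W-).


Step 1: Drop any zero differences (none here) and take |d_i|.
|d| = [3, 2, 3, 6, 2, 7, 2, 5, 1, 6, 4, 2]
Step 2: Midrank |d_i| (ties get averaged ranks).
ranks: |3|->6.5, |2|->3.5, |3|->6.5, |6|->10.5, |2|->3.5, |7|->12, |2|->3.5, |5|->9, |1|->1, |6|->10.5, |4|->8, |2|->3.5
Step 3: Attach original signs; sum ranks with positive sign and with negative sign.
W+ = 6.5 + 3.5 + 3.5 + 3.5 = 17
W- = 6.5 + 10.5 + 3.5 + 12 + 9 + 1 + 10.5 + 8 = 61
(Check: W+ + W- = 78 should equal n(n+1)/2 = 78.)
Step 4: Test statistic W = min(W+, W-) = 17.
Step 5: Ties in |d|, so use the tie-corrected normal approximation.
        E[W] = n(n+1)/4 = 12*13/4 = 39.
        Tie groups: |d|=2 (t=4), |d|=3 (t=2), |d|=6 (t=2); sum(t^3 - t) = 72.
        Var[W] = n(n+1)(2n+1)/24 - sum(t^3-t)/48 = 3900/24 - 72/48 = 161.
        z = (W - E[W]) / sqrt(Var[W]) = (17 - 39) / 12.6886 = -1.7338.
        Two-sided p = 2*Phi(z) = 0.082946.
Step 6: alpha = 0.05. fail to reject H0.

W+ = 17, W- = 61, W = min = 17, p = 0.082946, fail to reject H0.


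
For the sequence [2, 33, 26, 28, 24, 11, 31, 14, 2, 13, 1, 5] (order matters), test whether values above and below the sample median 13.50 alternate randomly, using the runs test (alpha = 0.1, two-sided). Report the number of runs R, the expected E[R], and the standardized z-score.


Step 1: Compute median = 13.50; label A = above, B = below.
Labels in order: BAAAABAABBBB  (n_A = 6, n_B = 6)
Step 2: Count runs R = 5.
Step 3: Under H0 (random ordering), E[R] = 2*n_A*n_B/(n_A+n_B) + 1 = 2*6*6/12 + 1 = 7.0000.
        Var[R] = 2*n_A*n_B*(2*n_A*n_B - n_A - n_B) / ((n_A+n_B)^2 * (n_A+n_B-1)) = 4320/1584 = 2.7273.
        SD[R] = 1.6514.
Step 4: Continuity-corrected z = (R + 0.5 - E[R]) / SD[R] = (5 + 0.5 - 7.0000) / 1.6514 = -0.9083.
Step 5: Two-sided p-value via normal approximation = 2*(1 - Phi(|z|)) = 0.363722.
Step 6: alpha = 0.1. fail to reject H0.

R = 5, z = -0.9083, p = 0.363722, fail to reject H0.


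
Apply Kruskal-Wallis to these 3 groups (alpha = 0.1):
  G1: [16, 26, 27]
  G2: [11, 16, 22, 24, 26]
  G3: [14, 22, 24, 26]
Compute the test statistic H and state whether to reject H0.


Step 1: Combine all N = 12 observations and assign midranks.
sorted (value, group, rank): (11,G2,1), (14,G3,2), (16,G1,3.5), (16,G2,3.5), (22,G2,5.5), (22,G3,5.5), (24,G2,7.5), (24,G3,7.5), (26,G1,10), (26,G2,10), (26,G3,10), (27,G1,12)
Step 2: Sum ranks within each group.
R_1 = 25.5 (n_1 = 3)
R_2 = 27.5 (n_2 = 5)
R_3 = 25 (n_3 = 4)
Step 3: H = 12/(N(N+1)) * sum(R_i^2/n_i) - 3(N+1)
     = 12/(12*13) * (25.5^2/3 + 27.5^2/5 + 25^2/4) - 3*13
     = 0.076923 * 524.25 - 39
     = 1.326923.
Step 4: Ties present; correction factor C = 1 - 42/(12^3 - 12) = 0.975524. Corrected H = 1.326923 / 0.975524 = 1.360215.
Step 5: Under H0, H ~ chi^2(2); p-value = 0.506563.
Step 6: alpha = 0.1. fail to reject H0.

H = 1.3602, df = 2, p = 0.506563, fail to reject H0.


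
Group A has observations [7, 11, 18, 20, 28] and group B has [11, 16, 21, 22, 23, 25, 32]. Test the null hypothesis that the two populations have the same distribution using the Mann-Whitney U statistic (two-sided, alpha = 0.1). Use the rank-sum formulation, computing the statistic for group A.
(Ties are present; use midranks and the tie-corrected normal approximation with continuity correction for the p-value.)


Step 1: Combine and sort all 12 observations; assign midranks.
sorted (value, group): (7,X), (11,X), (11,Y), (16,Y), (18,X), (20,X), (21,Y), (22,Y), (23,Y), (25,Y), (28,X), (32,Y)
ranks: 7->1, 11->2.5, 11->2.5, 16->4, 18->5, 20->6, 21->7, 22->8, 23->9, 25->10, 28->11, 32->12
Step 2: Rank sum for X: R1 = 1 + 2.5 + 5 + 6 + 11 = 25.5.
Step 3: U_X = R1 - n1(n1+1)/2 = 25.5 - 5*6/2 = 25.5 - 15 = 10.5.
       U_Y = n1*n2 - U_X = 35 - 10.5 = 24.5.
Step 4: Ties are present, so use the tie-corrected normal approximation (with continuity correction) for the p-value.
Step 5: p-value = 0.290307; compare to alpha = 0.1. fail to reject H0.

U_X = 10.5, p = 0.290307, fail to reject H0 at alpha = 0.1.


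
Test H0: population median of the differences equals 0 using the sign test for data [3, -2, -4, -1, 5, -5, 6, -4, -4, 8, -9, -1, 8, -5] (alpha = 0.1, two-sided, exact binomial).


Step 1: Discard zero differences. Original n = 14; n_eff = number of nonzero differences = 14.
Nonzero differences (with sign): +3, -2, -4, -1, +5, -5, +6, -4, -4, +8, -9, -1, +8, -5
Step 2: Count signs: positive = 5, negative = 9.
Step 3: Under H0: P(positive) = 0.5, so the number of positives S ~ Bin(14, 0.5).
Step 4: Two-sided exact p-value = sum of Bin(14,0.5) probabilities at or below the observed probability = 0.423950.
Step 5: alpha = 0.1. fail to reject H0.

n_eff = 14, pos = 5, neg = 9, p = 0.423950, fail to reject H0.
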